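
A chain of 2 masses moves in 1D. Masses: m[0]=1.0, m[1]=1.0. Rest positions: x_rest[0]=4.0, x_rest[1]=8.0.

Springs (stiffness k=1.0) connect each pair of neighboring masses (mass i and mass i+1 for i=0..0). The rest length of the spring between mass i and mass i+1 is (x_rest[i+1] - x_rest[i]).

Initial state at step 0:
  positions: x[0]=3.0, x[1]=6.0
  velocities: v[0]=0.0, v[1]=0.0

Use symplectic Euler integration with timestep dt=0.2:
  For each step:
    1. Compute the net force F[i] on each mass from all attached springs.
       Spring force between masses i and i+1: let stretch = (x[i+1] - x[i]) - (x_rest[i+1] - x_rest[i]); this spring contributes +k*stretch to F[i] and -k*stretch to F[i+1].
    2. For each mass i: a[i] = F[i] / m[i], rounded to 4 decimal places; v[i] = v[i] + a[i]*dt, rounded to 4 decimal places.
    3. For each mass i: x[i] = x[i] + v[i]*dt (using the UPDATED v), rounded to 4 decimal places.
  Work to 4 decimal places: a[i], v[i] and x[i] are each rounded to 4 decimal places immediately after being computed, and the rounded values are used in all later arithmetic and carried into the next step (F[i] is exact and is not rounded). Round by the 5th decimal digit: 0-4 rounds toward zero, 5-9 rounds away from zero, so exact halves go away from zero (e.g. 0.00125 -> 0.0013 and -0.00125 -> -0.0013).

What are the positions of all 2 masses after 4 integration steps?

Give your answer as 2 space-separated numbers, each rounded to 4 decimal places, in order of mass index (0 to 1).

Answer: 2.6462 6.3538

Derivation:
Step 0: x=[3.0000 6.0000] v=[0.0000 0.0000]
Step 1: x=[2.9600 6.0400] v=[-0.2000 0.2000]
Step 2: x=[2.8832 6.1168] v=[-0.3840 0.3840]
Step 3: x=[2.7757 6.2243] v=[-0.5373 0.5373]
Step 4: x=[2.6462 6.3538] v=[-0.6476 0.6476]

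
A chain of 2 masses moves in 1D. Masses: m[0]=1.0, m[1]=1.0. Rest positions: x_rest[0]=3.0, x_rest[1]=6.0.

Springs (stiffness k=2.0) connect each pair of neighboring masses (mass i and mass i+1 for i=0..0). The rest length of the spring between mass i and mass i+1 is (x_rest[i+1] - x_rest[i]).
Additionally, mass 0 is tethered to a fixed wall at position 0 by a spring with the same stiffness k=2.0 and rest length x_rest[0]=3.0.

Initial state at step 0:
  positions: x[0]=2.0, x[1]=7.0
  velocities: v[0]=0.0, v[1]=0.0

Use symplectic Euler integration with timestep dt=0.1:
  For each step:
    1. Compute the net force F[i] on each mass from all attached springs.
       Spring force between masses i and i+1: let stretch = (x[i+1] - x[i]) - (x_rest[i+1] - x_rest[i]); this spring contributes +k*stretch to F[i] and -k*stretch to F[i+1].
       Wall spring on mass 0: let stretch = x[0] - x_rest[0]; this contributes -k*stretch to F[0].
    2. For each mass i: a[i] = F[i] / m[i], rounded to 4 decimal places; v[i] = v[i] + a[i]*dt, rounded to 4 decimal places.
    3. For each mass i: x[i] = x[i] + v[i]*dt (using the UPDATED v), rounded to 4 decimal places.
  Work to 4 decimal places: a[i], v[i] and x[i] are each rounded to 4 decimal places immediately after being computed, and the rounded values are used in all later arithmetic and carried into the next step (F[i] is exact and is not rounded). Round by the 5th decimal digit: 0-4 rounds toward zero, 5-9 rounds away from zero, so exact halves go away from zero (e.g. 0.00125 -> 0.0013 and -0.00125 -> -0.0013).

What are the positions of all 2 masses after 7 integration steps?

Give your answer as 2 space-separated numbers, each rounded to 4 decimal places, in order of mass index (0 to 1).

Answer: 3.3107 6.1111

Derivation:
Step 0: x=[2.0000 7.0000] v=[0.0000 0.0000]
Step 1: x=[2.0600 6.9600] v=[0.6000 -0.4000]
Step 2: x=[2.1768 6.8820] v=[1.1680 -0.7800]
Step 3: x=[2.3442 6.7699] v=[1.6737 -1.1210]
Step 4: x=[2.5532 6.6293] v=[2.0900 -1.4061]
Step 5: x=[2.7927 6.4672] v=[2.3946 -1.6213]
Step 6: x=[3.0498 6.2916] v=[2.5710 -1.7562]
Step 7: x=[3.3107 6.1111] v=[2.6094 -1.8046]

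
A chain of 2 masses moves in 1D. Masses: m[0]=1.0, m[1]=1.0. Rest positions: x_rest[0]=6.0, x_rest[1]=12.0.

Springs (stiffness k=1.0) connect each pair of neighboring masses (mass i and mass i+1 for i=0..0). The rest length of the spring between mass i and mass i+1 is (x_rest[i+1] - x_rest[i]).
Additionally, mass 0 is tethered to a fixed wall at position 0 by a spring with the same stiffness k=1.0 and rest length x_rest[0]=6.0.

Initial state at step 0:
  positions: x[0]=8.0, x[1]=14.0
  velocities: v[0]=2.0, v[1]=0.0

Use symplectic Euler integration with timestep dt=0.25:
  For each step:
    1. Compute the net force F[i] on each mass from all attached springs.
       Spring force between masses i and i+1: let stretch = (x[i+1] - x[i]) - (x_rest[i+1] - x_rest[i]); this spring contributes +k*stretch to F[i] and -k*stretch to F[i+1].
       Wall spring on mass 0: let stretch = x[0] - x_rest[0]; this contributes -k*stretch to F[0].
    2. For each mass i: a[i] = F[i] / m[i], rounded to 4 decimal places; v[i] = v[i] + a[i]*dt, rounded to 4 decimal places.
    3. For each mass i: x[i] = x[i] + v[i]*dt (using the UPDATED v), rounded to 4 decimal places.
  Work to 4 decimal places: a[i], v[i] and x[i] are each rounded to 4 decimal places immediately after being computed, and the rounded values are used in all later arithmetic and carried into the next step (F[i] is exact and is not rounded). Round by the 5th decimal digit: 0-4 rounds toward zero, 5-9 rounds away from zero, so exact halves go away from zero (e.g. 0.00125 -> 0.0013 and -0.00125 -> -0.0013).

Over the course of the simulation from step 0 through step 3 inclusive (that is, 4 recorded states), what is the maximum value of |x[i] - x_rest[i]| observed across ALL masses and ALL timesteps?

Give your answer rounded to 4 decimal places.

Step 0: x=[8.0000 14.0000] v=[2.0000 0.0000]
Step 1: x=[8.3750 14.0000] v=[1.5000 0.0000]
Step 2: x=[8.5781 14.0235] v=[0.8125 0.0938]
Step 3: x=[8.5854 14.0816] v=[0.0293 0.2325]
Max displacement = 2.5854

Answer: 2.5854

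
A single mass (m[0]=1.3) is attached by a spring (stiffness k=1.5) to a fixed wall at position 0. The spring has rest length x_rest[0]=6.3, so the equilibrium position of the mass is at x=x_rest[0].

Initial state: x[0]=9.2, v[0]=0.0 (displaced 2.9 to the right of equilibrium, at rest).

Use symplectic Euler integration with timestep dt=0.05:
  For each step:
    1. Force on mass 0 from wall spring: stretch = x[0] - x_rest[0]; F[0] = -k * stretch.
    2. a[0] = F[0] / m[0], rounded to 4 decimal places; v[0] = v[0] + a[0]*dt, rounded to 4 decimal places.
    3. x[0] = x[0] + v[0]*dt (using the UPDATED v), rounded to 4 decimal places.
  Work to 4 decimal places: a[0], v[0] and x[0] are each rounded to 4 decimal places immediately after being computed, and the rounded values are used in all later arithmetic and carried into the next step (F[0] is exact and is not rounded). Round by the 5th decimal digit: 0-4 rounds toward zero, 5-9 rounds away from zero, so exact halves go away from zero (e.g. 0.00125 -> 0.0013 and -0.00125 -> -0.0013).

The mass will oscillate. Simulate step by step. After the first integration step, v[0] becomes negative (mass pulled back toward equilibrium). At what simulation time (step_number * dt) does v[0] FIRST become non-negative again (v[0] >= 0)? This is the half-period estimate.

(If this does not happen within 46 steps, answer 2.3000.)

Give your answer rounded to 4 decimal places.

Answer: 2.3000

Derivation:
Step 0: x=[9.2000] v=[0.0000]
Step 1: x=[9.1916] v=[-0.1673]
Step 2: x=[9.1749] v=[-0.3341]
Step 3: x=[9.1499] v=[-0.5000]
Step 4: x=[9.1167] v=[-0.6644]
Step 5: x=[9.0754] v=[-0.8269]
Step 6: x=[9.0261] v=[-0.9870]
Step 7: x=[8.9689] v=[-1.1443]
Step 8: x=[8.9040] v=[-1.2983]
Step 9: x=[8.8316] v=[-1.4485]
Step 10: x=[8.7519] v=[-1.5946]
Step 11: x=[8.6651] v=[-1.7361]
Step 12: x=[8.5715] v=[-1.8726]
Step 13: x=[8.4713] v=[-2.0037]
Step 14: x=[8.3649] v=[-2.1290]
Step 15: x=[8.2525] v=[-2.2481]
Step 16: x=[8.1345] v=[-2.3607]
Step 17: x=[8.0112] v=[-2.4665]
Step 18: x=[7.8829] v=[-2.5652]
Step 19: x=[7.7501] v=[-2.6565]
Step 20: x=[7.6131] v=[-2.7402]
Step 21: x=[7.4723] v=[-2.8160]
Step 22: x=[7.3281] v=[-2.8836]
Step 23: x=[7.1810] v=[-2.9429]
Step 24: x=[7.0313] v=[-2.9937]
Step 25: x=[6.8795] v=[-3.0359]
Step 26: x=[6.7260] v=[-3.0693]
Step 27: x=[6.5713] v=[-3.0939]
Step 28: x=[6.4158] v=[-3.1096]
Step 29: x=[6.2600] v=[-3.1163]
Step 30: x=[6.1043] v=[-3.1140]
Step 31: x=[5.9492] v=[-3.1027]
Step 32: x=[5.7951] v=[-3.0825]
Step 33: x=[5.6424] v=[-3.0534]
Step 34: x=[5.4916] v=[-3.0155]
Step 35: x=[5.3432] v=[-2.9689]
Step 36: x=[5.1975] v=[-2.9137]
Step 37: x=[5.0550] v=[-2.8501]
Step 38: x=[4.9161] v=[-2.7783]
Step 39: x=[4.7812] v=[-2.6985]
Step 40: x=[4.6507] v=[-2.6109]
Step 41: x=[4.5249] v=[-2.5158]
Step 42: x=[4.4042] v=[-2.4134]
Step 43: x=[4.2890] v=[-2.3040]
Step 44: x=[4.1796] v=[-2.1880]
Step 45: x=[4.0763] v=[-2.0657]
Step 46: x=[3.9794] v=[-1.9374]
v[0] did not become non-negative within 46 steps; using fallback time=2.3000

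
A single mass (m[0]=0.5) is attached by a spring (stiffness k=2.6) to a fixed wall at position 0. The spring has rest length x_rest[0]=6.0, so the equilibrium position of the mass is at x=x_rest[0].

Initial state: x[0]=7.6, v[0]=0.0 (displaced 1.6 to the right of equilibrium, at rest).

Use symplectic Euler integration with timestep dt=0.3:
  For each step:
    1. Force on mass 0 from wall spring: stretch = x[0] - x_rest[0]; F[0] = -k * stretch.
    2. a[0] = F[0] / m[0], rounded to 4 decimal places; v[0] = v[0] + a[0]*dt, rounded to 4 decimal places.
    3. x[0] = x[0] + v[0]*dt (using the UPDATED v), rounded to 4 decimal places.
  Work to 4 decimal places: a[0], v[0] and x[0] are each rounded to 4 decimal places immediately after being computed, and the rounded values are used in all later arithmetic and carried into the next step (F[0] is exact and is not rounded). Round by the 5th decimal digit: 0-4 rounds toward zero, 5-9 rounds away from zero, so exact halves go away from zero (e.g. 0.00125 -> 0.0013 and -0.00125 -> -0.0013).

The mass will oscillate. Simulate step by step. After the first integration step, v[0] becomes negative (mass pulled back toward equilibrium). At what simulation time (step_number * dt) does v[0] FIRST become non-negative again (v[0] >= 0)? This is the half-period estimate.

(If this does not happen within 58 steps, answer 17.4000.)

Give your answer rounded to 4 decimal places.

Step 0: x=[7.6000] v=[0.0000]
Step 1: x=[6.8512] v=[-2.4960]
Step 2: x=[5.7040] v=[-3.8239]
Step 3: x=[4.6954] v=[-3.3621]
Step 4: x=[4.2973] v=[-1.3269]
Step 5: x=[4.6961] v=[1.3293]
First v>=0 after going negative at step 5, time=1.5000

Answer: 1.5000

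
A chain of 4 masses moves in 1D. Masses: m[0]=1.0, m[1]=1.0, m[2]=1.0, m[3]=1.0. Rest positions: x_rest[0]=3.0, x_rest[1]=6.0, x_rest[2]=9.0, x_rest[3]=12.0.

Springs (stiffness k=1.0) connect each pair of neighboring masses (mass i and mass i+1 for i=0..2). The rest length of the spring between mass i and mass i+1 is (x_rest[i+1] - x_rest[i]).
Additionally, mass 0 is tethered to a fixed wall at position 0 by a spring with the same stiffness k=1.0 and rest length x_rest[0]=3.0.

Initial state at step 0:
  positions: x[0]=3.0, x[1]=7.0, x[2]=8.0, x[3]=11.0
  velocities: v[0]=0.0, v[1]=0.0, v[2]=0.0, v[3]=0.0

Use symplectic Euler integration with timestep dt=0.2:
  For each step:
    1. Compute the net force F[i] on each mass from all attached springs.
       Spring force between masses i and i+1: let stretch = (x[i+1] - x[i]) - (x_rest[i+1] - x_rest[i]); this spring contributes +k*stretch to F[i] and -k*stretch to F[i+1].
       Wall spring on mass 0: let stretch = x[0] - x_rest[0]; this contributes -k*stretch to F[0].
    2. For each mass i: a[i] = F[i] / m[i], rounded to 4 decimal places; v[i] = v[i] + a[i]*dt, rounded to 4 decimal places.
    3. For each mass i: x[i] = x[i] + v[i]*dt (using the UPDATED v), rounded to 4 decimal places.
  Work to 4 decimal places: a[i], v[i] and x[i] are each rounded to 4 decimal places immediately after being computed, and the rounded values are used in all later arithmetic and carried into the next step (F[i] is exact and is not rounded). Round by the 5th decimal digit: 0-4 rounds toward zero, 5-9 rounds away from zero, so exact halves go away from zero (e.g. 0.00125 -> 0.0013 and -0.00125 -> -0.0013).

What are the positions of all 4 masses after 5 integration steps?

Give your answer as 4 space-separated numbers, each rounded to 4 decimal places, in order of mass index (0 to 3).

Step 0: x=[3.0000 7.0000 8.0000 11.0000] v=[0.0000 0.0000 0.0000 0.0000]
Step 1: x=[3.0400 6.8800 8.0800 11.0000] v=[0.2000 -0.6000 0.4000 0.0000]
Step 2: x=[3.1120 6.6544 8.2288 11.0032] v=[0.3600 -1.1280 0.7440 0.0160]
Step 3: x=[3.2012 6.3501 8.4256 11.0154] v=[0.4461 -1.5216 0.9840 0.0611]
Step 4: x=[3.2883 6.0028 8.6430 11.0440] v=[0.4356 -1.7363 1.0869 0.1431]
Step 5: x=[3.3525 5.6526 8.8508 11.0966] v=[0.3208 -1.7512 1.0391 0.2629]

Answer: 3.3525 5.6526 8.8508 11.0966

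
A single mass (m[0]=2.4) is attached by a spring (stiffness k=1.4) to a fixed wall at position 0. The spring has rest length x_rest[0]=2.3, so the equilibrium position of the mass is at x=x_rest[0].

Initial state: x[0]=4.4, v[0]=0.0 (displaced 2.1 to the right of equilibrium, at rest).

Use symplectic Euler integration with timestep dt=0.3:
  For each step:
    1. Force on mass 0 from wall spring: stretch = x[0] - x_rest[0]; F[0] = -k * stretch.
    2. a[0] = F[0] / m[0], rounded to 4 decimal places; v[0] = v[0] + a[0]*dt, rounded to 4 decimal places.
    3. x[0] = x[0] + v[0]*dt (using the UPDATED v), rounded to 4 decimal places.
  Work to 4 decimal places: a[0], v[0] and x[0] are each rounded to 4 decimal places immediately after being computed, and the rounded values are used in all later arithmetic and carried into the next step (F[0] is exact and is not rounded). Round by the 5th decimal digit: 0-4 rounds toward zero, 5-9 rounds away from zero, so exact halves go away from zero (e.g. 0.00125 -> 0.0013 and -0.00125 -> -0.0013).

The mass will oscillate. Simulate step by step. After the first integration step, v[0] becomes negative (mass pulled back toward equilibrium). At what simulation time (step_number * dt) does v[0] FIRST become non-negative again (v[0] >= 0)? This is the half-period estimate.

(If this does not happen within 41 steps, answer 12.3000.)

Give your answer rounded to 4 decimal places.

Answer: 4.2000

Derivation:
Step 0: x=[4.4000] v=[0.0000]
Step 1: x=[4.2898] v=[-0.3675]
Step 2: x=[4.0751] v=[-0.7157]
Step 3: x=[3.7672] v=[-1.0264]
Step 4: x=[3.3822] v=[-1.2832]
Step 5: x=[2.9404] v=[-1.4726]
Step 6: x=[2.4650] v=[-1.5847]
Step 7: x=[1.9809] v=[-1.6136]
Step 8: x=[1.5136] v=[-1.5578]
Step 9: x=[1.0875] v=[-1.4202]
Step 10: x=[0.7251] v=[-1.2080]
Step 11: x=[0.4454] v=[-0.9324]
Step 12: x=[0.2631] v=[-0.6078]
Step 13: x=[0.1877] v=[-0.2513]
Step 14: x=[0.2232] v=[0.1184]
First v>=0 after going negative at step 14, time=4.2000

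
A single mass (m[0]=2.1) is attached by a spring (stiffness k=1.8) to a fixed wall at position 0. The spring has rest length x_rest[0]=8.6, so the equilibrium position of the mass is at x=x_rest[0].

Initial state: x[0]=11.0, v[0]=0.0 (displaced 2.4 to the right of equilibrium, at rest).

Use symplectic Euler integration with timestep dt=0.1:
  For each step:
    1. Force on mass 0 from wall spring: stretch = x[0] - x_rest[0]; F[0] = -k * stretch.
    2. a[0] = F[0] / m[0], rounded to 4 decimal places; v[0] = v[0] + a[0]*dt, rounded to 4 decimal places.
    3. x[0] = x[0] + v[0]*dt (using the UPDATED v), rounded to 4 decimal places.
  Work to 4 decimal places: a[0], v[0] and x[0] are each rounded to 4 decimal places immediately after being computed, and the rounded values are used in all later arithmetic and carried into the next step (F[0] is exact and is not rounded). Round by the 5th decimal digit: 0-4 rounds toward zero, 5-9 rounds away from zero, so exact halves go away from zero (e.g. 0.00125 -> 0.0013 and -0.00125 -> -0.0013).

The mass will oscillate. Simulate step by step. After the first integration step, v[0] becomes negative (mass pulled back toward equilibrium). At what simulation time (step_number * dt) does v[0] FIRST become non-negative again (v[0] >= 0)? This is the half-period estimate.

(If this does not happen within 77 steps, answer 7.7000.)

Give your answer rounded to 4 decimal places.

Step 0: x=[11.0000] v=[0.0000]
Step 1: x=[10.9794] v=[-0.2057]
Step 2: x=[10.9384] v=[-0.4097]
Step 3: x=[10.8774] v=[-0.6101]
Step 4: x=[10.7969] v=[-0.8053]
Step 5: x=[10.6975] v=[-0.9936]
Step 6: x=[10.5802] v=[-1.1734]
Step 7: x=[10.4459] v=[-1.3431]
Step 8: x=[10.2958] v=[-1.5013]
Step 9: x=[10.1311] v=[-1.6467]
Step 10: x=[9.9533] v=[-1.7779]
Step 11: x=[9.7639] v=[-1.8939]
Step 12: x=[9.5645] v=[-1.9937]
Step 13: x=[9.3569] v=[-2.0764]
Step 14: x=[9.1428] v=[-2.1413]
Step 15: x=[8.9240] v=[-2.1878]
Step 16: x=[8.7024] v=[-2.2156]
Step 17: x=[8.4800] v=[-2.2244]
Step 18: x=[8.2586] v=[-2.2141]
Step 19: x=[8.0401] v=[-2.1848]
Step 20: x=[7.8264] v=[-2.1368]
Step 21: x=[7.6194] v=[-2.0705]
Step 22: x=[7.4208] v=[-1.9865]
Step 23: x=[7.2323] v=[-1.8854]
Step 24: x=[7.0555] v=[-1.7682]
Step 25: x=[6.8919] v=[-1.6358]
Step 26: x=[6.7430] v=[-1.4894]
Step 27: x=[6.6100] v=[-1.3302]
Step 28: x=[6.4940] v=[-1.1596]
Step 29: x=[6.3961] v=[-0.9791]
Step 30: x=[6.3171] v=[-0.7902]
Step 31: x=[6.2577] v=[-0.5945]
Step 32: x=[6.2183] v=[-0.3937]
Step 33: x=[6.1993] v=[-0.1896]
Step 34: x=[6.2009] v=[0.0162]
First v>=0 after going negative at step 34, time=3.4000

Answer: 3.4000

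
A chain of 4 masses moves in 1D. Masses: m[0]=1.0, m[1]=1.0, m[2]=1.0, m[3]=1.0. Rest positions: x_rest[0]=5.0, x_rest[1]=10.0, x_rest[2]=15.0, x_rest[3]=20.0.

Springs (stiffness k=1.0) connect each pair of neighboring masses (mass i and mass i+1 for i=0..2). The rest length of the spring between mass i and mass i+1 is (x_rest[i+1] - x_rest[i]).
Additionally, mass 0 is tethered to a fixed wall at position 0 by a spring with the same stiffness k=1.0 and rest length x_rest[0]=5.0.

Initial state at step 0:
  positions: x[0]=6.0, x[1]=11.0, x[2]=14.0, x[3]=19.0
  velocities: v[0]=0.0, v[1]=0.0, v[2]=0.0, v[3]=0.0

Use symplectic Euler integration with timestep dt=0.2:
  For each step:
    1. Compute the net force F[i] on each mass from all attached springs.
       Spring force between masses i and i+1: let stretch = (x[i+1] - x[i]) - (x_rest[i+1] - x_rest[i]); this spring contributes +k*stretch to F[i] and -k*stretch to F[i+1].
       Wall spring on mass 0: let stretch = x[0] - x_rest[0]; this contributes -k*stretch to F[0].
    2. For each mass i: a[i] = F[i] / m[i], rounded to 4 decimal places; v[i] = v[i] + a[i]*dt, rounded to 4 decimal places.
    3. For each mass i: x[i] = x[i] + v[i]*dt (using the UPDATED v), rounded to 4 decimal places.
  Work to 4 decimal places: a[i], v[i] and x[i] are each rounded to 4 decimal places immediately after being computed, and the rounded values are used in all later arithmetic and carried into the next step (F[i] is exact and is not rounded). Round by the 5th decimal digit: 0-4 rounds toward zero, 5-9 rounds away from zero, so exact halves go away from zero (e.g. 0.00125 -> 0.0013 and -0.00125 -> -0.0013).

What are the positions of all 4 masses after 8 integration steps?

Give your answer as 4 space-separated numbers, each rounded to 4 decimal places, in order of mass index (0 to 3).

Step 0: x=[6.0000 11.0000 14.0000 19.0000] v=[0.0000 0.0000 0.0000 0.0000]
Step 1: x=[5.9600 10.9200 14.0800 19.0000] v=[-0.2000 -0.4000 0.4000 0.0000]
Step 2: x=[5.8800 10.7680 14.2304 19.0032] v=[-0.4000 -0.7600 0.7520 0.0160]
Step 3: x=[5.7603 10.5590 14.4332 19.0155] v=[-0.5984 -1.0451 1.0141 0.0614]
Step 4: x=[5.6022 10.3130 14.6643 19.0445] v=[-0.7907 -1.2300 1.1557 0.1449]
Step 5: x=[5.4084 10.0526 14.8966 19.0983] v=[-0.9690 -1.3019 1.1615 0.2689]
Step 6: x=[5.1840 9.8002 15.1032 19.1840] v=[-1.1218 -1.2619 1.0330 0.4286]
Step 7: x=[4.9369 9.5753 15.2609 19.3065] v=[-1.2354 -1.1245 0.7886 0.6124]
Step 8: x=[4.6779 9.3923 15.3530 19.4672] v=[-1.2951 -0.9151 0.4606 0.8033]

Answer: 4.6779 9.3923 15.3530 19.4672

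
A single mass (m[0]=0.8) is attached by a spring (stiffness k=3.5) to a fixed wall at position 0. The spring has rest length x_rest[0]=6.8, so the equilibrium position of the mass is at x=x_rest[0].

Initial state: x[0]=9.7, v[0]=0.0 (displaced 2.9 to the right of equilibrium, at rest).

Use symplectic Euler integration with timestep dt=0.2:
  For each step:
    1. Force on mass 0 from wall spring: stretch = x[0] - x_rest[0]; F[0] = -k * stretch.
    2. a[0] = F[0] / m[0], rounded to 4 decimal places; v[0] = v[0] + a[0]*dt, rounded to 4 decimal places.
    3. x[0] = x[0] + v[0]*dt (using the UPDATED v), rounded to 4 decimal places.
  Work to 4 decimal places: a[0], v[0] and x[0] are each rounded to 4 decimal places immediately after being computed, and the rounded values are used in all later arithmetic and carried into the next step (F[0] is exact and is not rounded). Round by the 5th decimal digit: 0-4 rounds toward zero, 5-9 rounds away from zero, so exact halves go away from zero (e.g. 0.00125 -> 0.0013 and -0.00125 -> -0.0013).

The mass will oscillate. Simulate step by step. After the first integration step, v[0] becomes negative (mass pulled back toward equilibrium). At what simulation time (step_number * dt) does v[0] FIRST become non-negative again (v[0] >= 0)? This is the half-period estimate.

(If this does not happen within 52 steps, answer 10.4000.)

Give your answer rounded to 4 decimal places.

Step 0: x=[9.7000] v=[0.0000]
Step 1: x=[9.1925] v=[-2.5375]
Step 2: x=[8.2663] v=[-4.6309]
Step 3: x=[7.0835] v=[-5.9139]
Step 4: x=[5.8511] v=[-6.1620]
Step 5: x=[4.7848] v=[-5.3317]
Step 6: x=[4.0711] v=[-3.5684]
Step 7: x=[3.8350] v=[-1.1806]
Step 8: x=[4.1178] v=[1.4138]
First v>=0 after going negative at step 8, time=1.6000

Answer: 1.6000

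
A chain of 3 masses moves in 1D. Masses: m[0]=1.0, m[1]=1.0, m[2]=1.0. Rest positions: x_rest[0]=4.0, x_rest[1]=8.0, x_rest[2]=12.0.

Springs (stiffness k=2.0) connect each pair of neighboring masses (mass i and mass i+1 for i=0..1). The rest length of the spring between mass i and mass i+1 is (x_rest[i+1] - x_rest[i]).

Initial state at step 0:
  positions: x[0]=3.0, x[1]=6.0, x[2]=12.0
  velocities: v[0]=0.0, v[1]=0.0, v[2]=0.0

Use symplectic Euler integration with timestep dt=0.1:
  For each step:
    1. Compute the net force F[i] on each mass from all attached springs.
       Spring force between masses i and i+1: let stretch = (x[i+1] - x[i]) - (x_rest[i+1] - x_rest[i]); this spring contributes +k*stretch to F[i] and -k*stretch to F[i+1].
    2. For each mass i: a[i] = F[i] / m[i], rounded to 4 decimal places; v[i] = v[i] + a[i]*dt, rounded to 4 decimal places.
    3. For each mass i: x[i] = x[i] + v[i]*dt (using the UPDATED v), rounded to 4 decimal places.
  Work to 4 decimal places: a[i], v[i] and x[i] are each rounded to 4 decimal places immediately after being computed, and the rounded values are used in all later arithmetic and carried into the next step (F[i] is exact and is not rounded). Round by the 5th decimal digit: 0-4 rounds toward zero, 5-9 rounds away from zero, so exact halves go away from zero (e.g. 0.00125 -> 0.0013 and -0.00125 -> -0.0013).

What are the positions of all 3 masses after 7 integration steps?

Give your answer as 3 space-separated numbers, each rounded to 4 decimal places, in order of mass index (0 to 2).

Step 0: x=[3.0000 6.0000 12.0000] v=[0.0000 0.0000 0.0000]
Step 1: x=[2.9800 6.0600 11.9600] v=[-0.2000 0.6000 -0.4000]
Step 2: x=[2.9416 6.1764 11.8820] v=[-0.3840 1.1640 -0.7800]
Step 3: x=[2.8879 6.3422 11.7699] v=[-0.5370 1.6582 -1.1211]
Step 4: x=[2.8233 6.5475 11.6292] v=[-0.6461 2.0529 -1.4066]
Step 5: x=[2.7532 6.7799 11.4669] v=[-0.7013 2.3244 -1.6229]
Step 6: x=[2.6836 7.0256 11.2909] v=[-0.6960 2.4565 -1.7603]
Step 7: x=[2.6208 7.2697 11.1096] v=[-0.6276 2.4412 -1.8134]

Answer: 2.6208 7.2697 11.1096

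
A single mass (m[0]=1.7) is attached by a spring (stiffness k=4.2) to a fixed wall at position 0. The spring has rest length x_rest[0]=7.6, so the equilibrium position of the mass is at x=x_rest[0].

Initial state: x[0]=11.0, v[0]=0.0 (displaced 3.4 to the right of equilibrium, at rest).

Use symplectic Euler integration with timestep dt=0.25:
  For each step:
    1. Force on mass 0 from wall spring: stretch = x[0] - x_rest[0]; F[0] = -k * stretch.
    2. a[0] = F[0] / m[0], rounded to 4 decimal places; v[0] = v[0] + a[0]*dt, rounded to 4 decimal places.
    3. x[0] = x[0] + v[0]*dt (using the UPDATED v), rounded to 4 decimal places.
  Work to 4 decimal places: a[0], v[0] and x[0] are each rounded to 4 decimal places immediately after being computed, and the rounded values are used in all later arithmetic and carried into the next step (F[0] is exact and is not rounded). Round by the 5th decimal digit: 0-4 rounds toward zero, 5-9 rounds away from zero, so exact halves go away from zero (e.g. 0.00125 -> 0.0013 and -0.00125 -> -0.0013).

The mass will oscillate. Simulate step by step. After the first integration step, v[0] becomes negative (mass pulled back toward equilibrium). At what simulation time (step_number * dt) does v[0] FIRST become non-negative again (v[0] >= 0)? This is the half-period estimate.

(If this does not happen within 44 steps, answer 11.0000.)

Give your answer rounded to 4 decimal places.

Answer: 2.0000

Derivation:
Step 0: x=[11.0000] v=[0.0000]
Step 1: x=[10.4750] v=[-2.1000]
Step 2: x=[9.5061] v=[-3.8757]
Step 3: x=[8.2429] v=[-5.0530]
Step 4: x=[6.8804] v=[-5.4501]
Step 5: x=[5.6290] v=[-5.0057]
Step 6: x=[4.6819] v=[-3.7883]
Step 7: x=[4.1854] v=[-1.9860]
Step 8: x=[4.2162] v=[0.1230]
First v>=0 after going negative at step 8, time=2.0000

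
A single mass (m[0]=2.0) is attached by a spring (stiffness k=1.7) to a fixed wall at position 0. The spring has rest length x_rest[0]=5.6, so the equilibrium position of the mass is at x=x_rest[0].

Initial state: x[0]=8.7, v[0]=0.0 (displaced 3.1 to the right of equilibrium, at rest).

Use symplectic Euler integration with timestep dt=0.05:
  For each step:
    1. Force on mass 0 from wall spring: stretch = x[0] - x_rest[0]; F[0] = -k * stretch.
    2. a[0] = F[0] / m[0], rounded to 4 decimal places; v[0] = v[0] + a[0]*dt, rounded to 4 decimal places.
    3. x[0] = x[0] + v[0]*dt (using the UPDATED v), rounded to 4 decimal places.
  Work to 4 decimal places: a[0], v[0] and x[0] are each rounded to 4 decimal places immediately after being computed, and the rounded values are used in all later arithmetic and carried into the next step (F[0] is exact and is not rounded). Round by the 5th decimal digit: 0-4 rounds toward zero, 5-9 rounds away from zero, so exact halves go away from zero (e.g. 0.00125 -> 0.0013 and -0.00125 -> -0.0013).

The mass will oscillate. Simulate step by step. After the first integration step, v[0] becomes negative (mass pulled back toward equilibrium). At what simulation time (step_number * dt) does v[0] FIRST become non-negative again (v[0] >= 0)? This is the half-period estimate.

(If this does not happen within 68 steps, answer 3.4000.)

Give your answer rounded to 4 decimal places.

Answer: 3.4000

Derivation:
Step 0: x=[8.7000] v=[0.0000]
Step 1: x=[8.6934] v=[-0.1318]
Step 2: x=[8.6802] v=[-0.2633]
Step 3: x=[8.6605] v=[-0.3942]
Step 4: x=[8.6343] v=[-0.5243]
Step 5: x=[8.6016] v=[-0.6533]
Step 6: x=[8.5626] v=[-0.7809]
Step 7: x=[8.5173] v=[-0.9068]
Step 8: x=[8.4658] v=[-1.0308]
Step 9: x=[8.4082] v=[-1.1526]
Step 10: x=[8.3446] v=[-1.2720]
Step 11: x=[8.2752] v=[-1.3886]
Step 12: x=[8.2001] v=[-1.5023]
Step 13: x=[8.1195] v=[-1.6128]
Step 14: x=[8.0335] v=[-1.7199]
Step 15: x=[7.9423] v=[-1.8233]
Step 16: x=[7.8462] v=[-1.9229]
Step 17: x=[7.7453] v=[-2.0184]
Step 18: x=[7.6398] v=[-2.1096]
Step 19: x=[7.5300] v=[-2.1963]
Step 20: x=[7.4161] v=[-2.2783]
Step 21: x=[7.2983] v=[-2.3555]
Step 22: x=[7.1769] v=[-2.4277]
Step 23: x=[7.0522] v=[-2.4947]
Step 24: x=[6.9244] v=[-2.5564]
Step 25: x=[6.7938] v=[-2.6127]
Step 26: x=[6.6606] v=[-2.6634]
Step 27: x=[6.5252] v=[-2.7085]
Step 28: x=[6.3878] v=[-2.7478]
Step 29: x=[6.2487] v=[-2.7813]
Step 30: x=[6.1083] v=[-2.8089]
Step 31: x=[5.9668] v=[-2.8305]
Step 32: x=[5.8245] v=[-2.8461]
Step 33: x=[5.6817] v=[-2.8556]
Step 34: x=[5.5387] v=[-2.8591]
Step 35: x=[5.3959] v=[-2.8565]
Step 36: x=[5.2535] v=[-2.8478]
Step 37: x=[5.1118] v=[-2.8331]
Step 38: x=[4.9712] v=[-2.8124]
Step 39: x=[4.8319] v=[-2.7857]
Step 40: x=[4.6942] v=[-2.7531]
Step 41: x=[4.5585] v=[-2.7146]
Step 42: x=[4.4250] v=[-2.6703]
Step 43: x=[4.2940] v=[-2.6204]
Step 44: x=[4.1658] v=[-2.5649]
Step 45: x=[4.0406] v=[-2.5039]
Step 46: x=[3.9187] v=[-2.4376]
Step 47: x=[3.8004] v=[-2.3661]
Step 48: x=[3.6859] v=[-2.2896]
Step 49: x=[3.5755] v=[-2.2083]
Step 50: x=[3.4694] v=[-2.1223]
Step 51: x=[3.3678] v=[-2.0318]
Step 52: x=[3.2710] v=[-1.9369]
Step 53: x=[3.1791] v=[-1.8379]
Step 54: x=[3.0924] v=[-1.7350]
Step 55: x=[3.0110] v=[-1.6284]
Step 56: x=[2.9351] v=[-1.5184]
Step 57: x=[2.8648] v=[-1.4051]
Step 58: x=[2.8004] v=[-1.2889]
Step 59: x=[2.7419] v=[-1.1699]
Step 60: x=[2.6895] v=[-1.0484]
Step 61: x=[2.6433] v=[-0.9247]
Step 62: x=[2.6034] v=[-0.7990]
Step 63: x=[2.5698] v=[-0.6716]
Step 64: x=[2.5427] v=[-0.5428]
Step 65: x=[2.5221] v=[-0.4129]
Step 66: x=[2.5080] v=[-0.2821]
Step 67: x=[2.5005] v=[-0.1507]
Step 68: x=[2.4996] v=[-0.0190]
v[0] did not become non-negative within 68 steps; using fallback time=3.4000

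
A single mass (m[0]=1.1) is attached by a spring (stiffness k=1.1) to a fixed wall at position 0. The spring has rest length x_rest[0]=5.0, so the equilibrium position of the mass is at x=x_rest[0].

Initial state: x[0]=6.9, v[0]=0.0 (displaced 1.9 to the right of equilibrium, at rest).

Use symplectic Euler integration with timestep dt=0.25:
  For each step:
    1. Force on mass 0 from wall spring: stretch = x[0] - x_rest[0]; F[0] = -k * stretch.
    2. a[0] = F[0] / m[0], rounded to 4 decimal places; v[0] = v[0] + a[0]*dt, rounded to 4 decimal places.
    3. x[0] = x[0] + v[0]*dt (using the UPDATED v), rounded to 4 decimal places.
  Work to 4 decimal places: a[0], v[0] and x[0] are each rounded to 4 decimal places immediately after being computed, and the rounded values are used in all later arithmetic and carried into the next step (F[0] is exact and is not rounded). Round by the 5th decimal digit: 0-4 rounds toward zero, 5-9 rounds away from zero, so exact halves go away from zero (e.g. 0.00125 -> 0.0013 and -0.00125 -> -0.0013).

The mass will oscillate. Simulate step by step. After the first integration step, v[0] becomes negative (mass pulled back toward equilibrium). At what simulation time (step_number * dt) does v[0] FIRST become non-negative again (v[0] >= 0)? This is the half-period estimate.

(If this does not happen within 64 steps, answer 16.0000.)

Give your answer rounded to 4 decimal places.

Step 0: x=[6.9000] v=[0.0000]
Step 1: x=[6.7813] v=[-0.4750]
Step 2: x=[6.5512] v=[-0.9203]
Step 3: x=[6.2242] v=[-1.3081]
Step 4: x=[5.8207] v=[-1.6142]
Step 5: x=[5.3659] v=[-1.8194]
Step 6: x=[4.8882] v=[-1.9109]
Step 7: x=[4.4175] v=[-1.8830]
Step 8: x=[3.9832] v=[-1.7374]
Step 9: x=[3.6124] v=[-1.4832]
Step 10: x=[3.3283] v=[-1.1363]
Step 11: x=[3.1487] v=[-0.7184]
Step 12: x=[3.0848] v=[-0.2556]
Step 13: x=[3.1406] v=[0.2232]
First v>=0 after going negative at step 13, time=3.2500

Answer: 3.2500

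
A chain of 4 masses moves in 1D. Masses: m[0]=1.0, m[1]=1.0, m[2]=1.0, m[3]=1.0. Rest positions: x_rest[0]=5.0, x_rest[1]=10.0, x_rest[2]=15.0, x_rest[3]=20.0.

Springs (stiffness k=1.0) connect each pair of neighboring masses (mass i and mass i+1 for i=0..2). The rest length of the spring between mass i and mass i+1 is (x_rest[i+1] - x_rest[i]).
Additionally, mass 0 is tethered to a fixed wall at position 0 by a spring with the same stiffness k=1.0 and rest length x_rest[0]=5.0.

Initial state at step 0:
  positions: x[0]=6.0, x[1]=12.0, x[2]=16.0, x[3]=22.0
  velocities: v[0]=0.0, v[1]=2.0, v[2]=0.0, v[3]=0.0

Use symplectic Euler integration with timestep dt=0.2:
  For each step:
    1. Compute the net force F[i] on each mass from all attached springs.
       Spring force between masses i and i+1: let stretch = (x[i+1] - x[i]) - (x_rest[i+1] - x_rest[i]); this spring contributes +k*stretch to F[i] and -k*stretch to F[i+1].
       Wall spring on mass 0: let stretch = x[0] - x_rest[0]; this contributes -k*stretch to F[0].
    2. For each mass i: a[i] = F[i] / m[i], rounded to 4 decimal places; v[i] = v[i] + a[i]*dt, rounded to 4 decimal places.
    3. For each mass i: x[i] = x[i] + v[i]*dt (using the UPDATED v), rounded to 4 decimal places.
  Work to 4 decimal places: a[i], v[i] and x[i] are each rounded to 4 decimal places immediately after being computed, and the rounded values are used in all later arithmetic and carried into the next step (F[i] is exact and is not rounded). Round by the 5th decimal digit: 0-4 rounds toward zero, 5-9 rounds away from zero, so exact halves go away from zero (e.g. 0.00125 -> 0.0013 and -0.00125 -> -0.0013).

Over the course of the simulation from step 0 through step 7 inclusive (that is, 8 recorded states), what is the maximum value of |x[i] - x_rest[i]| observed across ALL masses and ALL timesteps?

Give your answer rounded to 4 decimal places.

Answer: 2.7237

Derivation:
Step 0: x=[6.0000 12.0000 16.0000 22.0000] v=[0.0000 2.0000 0.0000 0.0000]
Step 1: x=[6.0000 12.3200 16.0800 21.9600] v=[0.0000 1.6000 0.4000 -0.2000]
Step 2: x=[6.0128 12.5376 16.2448 21.8848] v=[0.0640 1.0880 0.8240 -0.3760]
Step 3: x=[6.0461 12.6425 16.4869 21.7840] v=[0.1664 0.5245 1.2106 -0.5040]
Step 4: x=[6.1014 12.6373 16.7871 21.6713] v=[0.2765 -0.0259 1.5011 -0.5634]
Step 5: x=[6.1741 12.5367 17.1167 21.5633] v=[0.3634 -0.5031 1.6480 -0.5402]
Step 6: x=[6.2543 12.3648 17.4410 21.4774] v=[0.4011 -0.8596 1.6213 -0.4295]
Step 7: x=[6.3288 12.1515 17.7237 21.4300] v=[0.3723 -1.0665 1.4133 -0.2368]
Max displacement = 2.7237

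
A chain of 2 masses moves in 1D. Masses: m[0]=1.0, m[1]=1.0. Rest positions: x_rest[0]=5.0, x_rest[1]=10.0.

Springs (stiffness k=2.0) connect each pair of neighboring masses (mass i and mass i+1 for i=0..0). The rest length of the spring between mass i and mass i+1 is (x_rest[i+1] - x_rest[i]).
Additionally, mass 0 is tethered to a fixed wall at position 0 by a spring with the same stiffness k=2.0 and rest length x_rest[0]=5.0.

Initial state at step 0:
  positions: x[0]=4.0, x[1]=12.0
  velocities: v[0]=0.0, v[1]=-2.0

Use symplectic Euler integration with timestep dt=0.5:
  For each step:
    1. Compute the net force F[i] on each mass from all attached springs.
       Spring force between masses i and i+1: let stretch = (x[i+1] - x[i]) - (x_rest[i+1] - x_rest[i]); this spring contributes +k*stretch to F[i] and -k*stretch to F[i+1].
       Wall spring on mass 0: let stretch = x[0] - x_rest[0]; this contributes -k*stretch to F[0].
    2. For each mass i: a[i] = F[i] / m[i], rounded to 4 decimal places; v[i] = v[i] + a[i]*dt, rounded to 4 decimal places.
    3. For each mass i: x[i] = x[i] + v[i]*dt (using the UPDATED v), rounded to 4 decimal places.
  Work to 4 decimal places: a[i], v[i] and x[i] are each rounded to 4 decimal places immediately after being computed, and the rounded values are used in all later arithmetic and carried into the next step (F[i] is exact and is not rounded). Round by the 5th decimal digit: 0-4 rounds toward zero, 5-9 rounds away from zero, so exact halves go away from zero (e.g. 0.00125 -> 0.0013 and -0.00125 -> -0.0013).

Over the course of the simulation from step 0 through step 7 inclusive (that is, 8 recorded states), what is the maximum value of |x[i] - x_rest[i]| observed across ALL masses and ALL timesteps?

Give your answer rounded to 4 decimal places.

Answer: 3.2187

Derivation:
Step 0: x=[4.0000 12.0000] v=[0.0000 -2.0000]
Step 1: x=[6.0000 9.5000] v=[4.0000 -5.0000]
Step 2: x=[6.7500 7.7500] v=[1.5000 -3.5000]
Step 3: x=[4.6250 8.0000] v=[-4.2500 0.5000]
Step 4: x=[1.8750 9.0625] v=[-5.5000 2.1250]
Step 5: x=[1.7813 9.0313] v=[-0.1875 -0.0625]
Step 6: x=[4.4219 7.8751] v=[5.2812 -2.3125]
Step 7: x=[6.5782 7.4923] v=[4.3125 -0.7657]
Max displacement = 3.2187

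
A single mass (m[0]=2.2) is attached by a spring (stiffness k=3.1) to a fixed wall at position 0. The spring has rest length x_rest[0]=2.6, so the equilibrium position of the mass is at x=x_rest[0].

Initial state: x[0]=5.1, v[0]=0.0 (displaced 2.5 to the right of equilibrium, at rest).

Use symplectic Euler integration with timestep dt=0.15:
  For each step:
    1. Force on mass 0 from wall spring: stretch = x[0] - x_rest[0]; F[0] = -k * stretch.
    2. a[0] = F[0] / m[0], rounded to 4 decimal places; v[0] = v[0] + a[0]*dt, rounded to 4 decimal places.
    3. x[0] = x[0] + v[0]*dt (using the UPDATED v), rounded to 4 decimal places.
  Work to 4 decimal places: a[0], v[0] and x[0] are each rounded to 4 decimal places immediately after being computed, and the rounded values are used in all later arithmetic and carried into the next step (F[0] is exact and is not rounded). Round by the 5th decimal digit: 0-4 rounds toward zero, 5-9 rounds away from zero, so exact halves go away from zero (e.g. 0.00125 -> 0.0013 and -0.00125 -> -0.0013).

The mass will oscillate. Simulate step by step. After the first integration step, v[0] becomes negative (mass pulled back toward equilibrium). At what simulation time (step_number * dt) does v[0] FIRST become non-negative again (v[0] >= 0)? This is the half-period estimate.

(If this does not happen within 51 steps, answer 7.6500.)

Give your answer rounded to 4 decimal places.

Answer: 2.7000

Derivation:
Step 0: x=[5.1000] v=[0.0000]
Step 1: x=[5.0207] v=[-0.5284]
Step 2: x=[4.8647] v=[-1.0401]
Step 3: x=[4.6369] v=[-1.5188]
Step 4: x=[4.3445] v=[-1.9493]
Step 5: x=[3.9968] v=[-2.3180]
Step 6: x=[3.6048] v=[-2.6132]
Step 7: x=[3.1810] v=[-2.8256]
Step 8: x=[2.7387] v=[-2.9484]
Step 9: x=[2.2920] v=[-2.9777]
Step 10: x=[1.8551] v=[-2.9126]
Step 11: x=[1.4418] v=[-2.7552]
Step 12: x=[1.0652] v=[-2.5104]
Step 13: x=[0.7373] v=[-2.1860]
Step 14: x=[0.4685] v=[-1.7923]
Step 15: x=[0.2672] v=[-1.3418]
Step 16: x=[0.1399] v=[-0.8487]
Step 17: x=[0.0906] v=[-0.3287]
Step 18: x=[0.1209] v=[0.2017]
First v>=0 after going negative at step 18, time=2.7000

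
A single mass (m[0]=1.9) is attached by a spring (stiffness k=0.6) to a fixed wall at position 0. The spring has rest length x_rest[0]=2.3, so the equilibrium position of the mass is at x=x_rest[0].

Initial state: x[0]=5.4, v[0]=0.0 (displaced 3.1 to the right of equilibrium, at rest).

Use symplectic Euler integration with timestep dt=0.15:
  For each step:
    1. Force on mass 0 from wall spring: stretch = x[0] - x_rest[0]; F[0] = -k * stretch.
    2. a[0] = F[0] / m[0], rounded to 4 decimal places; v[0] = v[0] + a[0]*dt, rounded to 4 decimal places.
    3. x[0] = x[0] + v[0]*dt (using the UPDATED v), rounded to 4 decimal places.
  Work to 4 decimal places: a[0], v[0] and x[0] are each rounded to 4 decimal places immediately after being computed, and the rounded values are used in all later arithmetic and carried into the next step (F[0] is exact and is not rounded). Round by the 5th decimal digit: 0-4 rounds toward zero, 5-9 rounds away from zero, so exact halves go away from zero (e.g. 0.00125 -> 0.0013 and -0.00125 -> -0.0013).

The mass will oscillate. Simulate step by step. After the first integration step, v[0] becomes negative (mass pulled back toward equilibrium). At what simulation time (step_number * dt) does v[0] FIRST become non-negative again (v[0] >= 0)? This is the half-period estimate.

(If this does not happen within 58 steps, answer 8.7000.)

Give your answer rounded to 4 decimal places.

Step 0: x=[5.4000] v=[0.0000]
Step 1: x=[5.3780] v=[-0.1468]
Step 2: x=[5.3341] v=[-0.2926]
Step 3: x=[5.2687] v=[-0.4363]
Step 4: x=[5.1822] v=[-0.5769]
Step 5: x=[5.0752] v=[-0.7134]
Step 6: x=[4.9485] v=[-0.8449]
Step 7: x=[4.8029] v=[-0.9704]
Step 8: x=[4.6396] v=[-1.0890]
Step 9: x=[4.4596] v=[-1.1998]
Step 10: x=[4.2643] v=[-1.3021]
Step 11: x=[4.0550] v=[-1.3951]
Step 12: x=[3.8333] v=[-1.4782]
Step 13: x=[3.6007] v=[-1.5508]
Step 14: x=[3.3588] v=[-1.6124]
Step 15: x=[3.1094] v=[-1.6626]
Step 16: x=[2.8543] v=[-1.7009]
Step 17: x=[2.5952] v=[-1.7272]
Step 18: x=[2.3340] v=[-1.7412]
Step 19: x=[2.0726] v=[-1.7428]
Step 20: x=[1.8128] v=[-1.7320]
Step 21: x=[1.5565] v=[-1.7089]
Step 22: x=[1.3054] v=[-1.6737]
Step 23: x=[1.0614] v=[-1.6266]
Step 24: x=[0.8262] v=[-1.5679]
Step 25: x=[0.6015] v=[-1.4981]
Step 26: x=[0.3889] v=[-1.4176]
Step 27: x=[0.1898] v=[-1.3271]
Step 28: x=[0.0057] v=[-1.2271]
Step 29: x=[-0.1621] v=[-1.1184]
Step 30: x=[-0.3124] v=[-1.0018]
Step 31: x=[-0.4441] v=[-0.8781]
Step 32: x=[-0.5563] v=[-0.7481]
Step 33: x=[-0.6482] v=[-0.6128]
Step 34: x=[-0.7192] v=[-0.4732]
Step 35: x=[-0.7687] v=[-0.3302]
Step 36: x=[-0.7964] v=[-0.1848]
Step 37: x=[-0.8021] v=[-0.0381]
Step 38: x=[-0.7858] v=[0.1088]
First v>=0 after going negative at step 38, time=5.7000

Answer: 5.7000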